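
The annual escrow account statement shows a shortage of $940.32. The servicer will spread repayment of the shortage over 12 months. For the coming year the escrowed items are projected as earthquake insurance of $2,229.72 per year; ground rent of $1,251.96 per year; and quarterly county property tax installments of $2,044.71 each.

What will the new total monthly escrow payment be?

Earthquake insurance: $2,229.72 per year
Ground rent: $1,251.96 per year
County property tax: $2,044.71 × 4 = $8,178.84 per year
Combined annual = $11,660.52
Monthly = $11,660.52 ÷ 12 = $971.71
Monthly shortage recovery: $940.32 / 12 = $78.36
Adjusted monthly = $971.71 + $78.36 = $1,050.07

$1,050.07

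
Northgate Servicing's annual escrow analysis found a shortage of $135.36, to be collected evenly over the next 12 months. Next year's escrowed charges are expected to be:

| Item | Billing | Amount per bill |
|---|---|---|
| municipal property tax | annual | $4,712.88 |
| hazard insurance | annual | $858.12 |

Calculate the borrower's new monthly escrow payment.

$475.53

Municipal property tax — $4,712.88 annually
Hazard insurance — $858.12 annually
Combined annual = $4,712.88 + $858.12 = $5,571.00
Monthly = $5,571.00 ÷ 12 = $464.25
Monthly shortage recovery: $135.36 / 12 = $11.28
New monthly escrow = $464.25 + $11.28 = $475.53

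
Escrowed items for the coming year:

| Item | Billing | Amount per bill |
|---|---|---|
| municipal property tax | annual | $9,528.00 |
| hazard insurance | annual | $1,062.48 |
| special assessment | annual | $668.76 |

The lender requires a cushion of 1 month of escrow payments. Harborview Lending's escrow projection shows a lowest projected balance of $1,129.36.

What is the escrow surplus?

Municipal property tax — $9,528.00
Hazard insurance — $1,062.48
Special assessment — $668.76
Combined annual = $11,259.24
Monthly escrow = $11,259.24 / 12 = $938.27
Required cushion = 1 × $938.27 = $938.27
Surplus = $1,129.36 − $938.27 = $191.09

$191.09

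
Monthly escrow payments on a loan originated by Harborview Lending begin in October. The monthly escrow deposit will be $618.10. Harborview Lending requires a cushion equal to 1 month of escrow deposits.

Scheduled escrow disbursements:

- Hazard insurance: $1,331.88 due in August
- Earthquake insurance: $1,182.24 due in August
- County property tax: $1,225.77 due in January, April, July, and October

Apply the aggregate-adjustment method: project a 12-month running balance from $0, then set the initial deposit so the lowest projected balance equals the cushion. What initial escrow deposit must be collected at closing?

Cushion = 1 × $618.10 = $618.10
Trial balance (start $0, +$618.10 each month, − disbursements):
  Oct: +$618.10 − $1,225.77 → -$607.67
  Nov: +$618.10 → $10.43
  Dec: +$618.10 → $628.53
  Jan: +$618.10 − $1,225.77 → $20.86
  Feb: +$618.10 → $638.96
  Mar: +$618.10 → $1,257.06
  Apr: +$618.10 − $1,225.77 → $649.39
  May: +$618.10 → $1,267.49
  Jun: +$618.10 → $1,885.59
  Jul: +$618.10 − $1,225.77 → $1,277.92
  Aug: +$618.10 − $2,514.12 → -$618.10
  Sep: +$618.10 → $0.00
Lowest trial balance = -$618.10 (Aug)
Initial deposit = cushion − low point = $618.10 − (-$618.10) = $1,236.20

$1,236.20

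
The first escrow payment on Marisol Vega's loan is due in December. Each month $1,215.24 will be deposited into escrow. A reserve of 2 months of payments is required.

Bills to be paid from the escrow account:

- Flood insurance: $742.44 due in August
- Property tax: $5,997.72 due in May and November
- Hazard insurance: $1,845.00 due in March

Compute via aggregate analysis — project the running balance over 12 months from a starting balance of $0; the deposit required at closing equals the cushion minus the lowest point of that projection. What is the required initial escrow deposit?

Cushion = 2 × $1,215.24 = $2,430.48
Trial balance (start $0, +$1,215.24 each month, − disbursements):
  Dec: +$1,215.24 → $1,215.24
  Jan: +$1,215.24 → $2,430.48
  Feb: +$1,215.24 → $3,645.72
  Mar: +$1,215.24 − $1,845.00 → $3,015.96
  Apr: +$1,215.24 → $4,231.20
  May: +$1,215.24 − $5,997.72 → -$551.28
  Jun: +$1,215.24 → $663.96
  Jul: +$1,215.24 → $1,879.20
  Aug: +$1,215.24 − $742.44 → $2,352.00
  Sep: +$1,215.24 → $3,567.24
  Oct: +$1,215.24 → $4,782.48
  Nov: +$1,215.24 − $5,997.72 → $0.00
Lowest trial balance = -$551.28 (May)
Initial deposit = cushion − low point = $2,430.48 − (-$551.28) = $2,981.76

$2,981.76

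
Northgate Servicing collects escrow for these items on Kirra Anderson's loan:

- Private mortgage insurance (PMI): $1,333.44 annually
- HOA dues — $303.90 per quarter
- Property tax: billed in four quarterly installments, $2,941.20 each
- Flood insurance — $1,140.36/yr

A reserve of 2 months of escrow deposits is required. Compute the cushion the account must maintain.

Private mortgage insurance (PMI) = $1,333.44 per year
HOA dues = $303.90 × 4 = $1,215.60 per year
Property tax = $2,941.20 × 4 = $11,764.80 per year
Flood insurance = $1,140.36 per year
Total per year = $1,333.44 + $1,215.60 + $11,764.80 + $1,140.36 = $15,454.20
Monthly escrow = $15,454.20 / 12 = $1,287.85
Cushion = 2 × $1,287.85 = $2,575.70

$2,575.70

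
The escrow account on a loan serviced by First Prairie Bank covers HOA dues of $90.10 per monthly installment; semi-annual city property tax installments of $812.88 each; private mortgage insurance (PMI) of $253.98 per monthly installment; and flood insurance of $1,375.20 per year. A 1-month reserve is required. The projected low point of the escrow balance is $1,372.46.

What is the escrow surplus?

$778.30

HOA dues — $90.10 × 12 = $1,081.20 annually
City property tax — $812.88 × 2 = $1,625.76 annually
Private mortgage insurance (PMI) — $253.98 × 12 = $3,047.76 annually
Flood insurance — $1,375.20 annually
Combined annual = $1,081.20 + $1,625.76 + $3,047.76 + $1,375.20 = $7,129.92
Per month = $7,129.92 / 12 = $594.16
Cushion = 1 × $594.16 = $594.16
Surplus = $1,372.46 − $594.16 = $778.30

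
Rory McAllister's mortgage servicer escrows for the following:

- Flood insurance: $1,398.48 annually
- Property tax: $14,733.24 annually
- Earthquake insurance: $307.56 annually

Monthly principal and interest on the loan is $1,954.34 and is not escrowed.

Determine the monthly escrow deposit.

$1,369.94

Flood insurance: $1,398.48 annually
Property tax: $14,733.24 annually
Earthquake insurance: $307.56 annually
Annual escrow total = $1,398.48 + $14,733.24 + $307.56 = $16,439.28
Monthly escrow = $16,439.28 / 12 = $1,369.94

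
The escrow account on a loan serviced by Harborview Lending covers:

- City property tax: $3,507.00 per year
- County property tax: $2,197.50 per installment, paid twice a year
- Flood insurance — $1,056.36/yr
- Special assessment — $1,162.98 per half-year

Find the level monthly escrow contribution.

$940.36

City property tax — $3,507.00 per year
County property tax — $2,197.50 × 2 = $4,395.00 per year
Flood insurance — $1,056.36 per year
Special assessment — $1,162.98 × 2 = $2,325.96 per year
Annual escrow total = $11,284.32
Monthly escrow = $11,284.32 / 12 = $940.36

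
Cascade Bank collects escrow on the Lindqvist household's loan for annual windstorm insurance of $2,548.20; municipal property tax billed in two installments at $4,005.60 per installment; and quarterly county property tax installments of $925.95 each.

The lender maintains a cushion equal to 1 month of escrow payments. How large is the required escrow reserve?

Windstorm insurance — $2,548.20/yr
Municipal property tax — $4,005.60 × 2 = $8,011.20/yr
County property tax — $925.95 × 4 = $3,703.80/yr
Combined annual = $2,548.20 + $8,011.20 + $3,703.80 = $14,263.20
Per month = $14,263.20 ÷ 12 = $1,188.60
Cushion = 1 × $1,188.60 = $1,188.60

$1,188.60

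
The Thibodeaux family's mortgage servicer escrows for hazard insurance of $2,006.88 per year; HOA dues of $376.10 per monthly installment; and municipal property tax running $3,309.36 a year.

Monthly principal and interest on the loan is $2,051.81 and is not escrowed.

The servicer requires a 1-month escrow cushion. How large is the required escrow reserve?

Hazard insurance = $2,006.88 per year
HOA dues = $376.10 × 12 = $4,513.20 per year
Municipal property tax = $3,309.36 per year
Yearly total = $9,829.44
Per month = $9,829.44 / 12 = $819.12
Required cushion = 1 × $819.12 = $819.12

$819.12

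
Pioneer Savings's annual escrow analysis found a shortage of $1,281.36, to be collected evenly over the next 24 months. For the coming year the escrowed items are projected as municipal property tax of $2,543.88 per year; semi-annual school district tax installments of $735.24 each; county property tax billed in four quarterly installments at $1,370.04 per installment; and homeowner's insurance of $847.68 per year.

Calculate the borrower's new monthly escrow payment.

Municipal property tax: $2,543.88/yr
School district tax: $735.24 × 2 = $1,470.48/yr
County property tax: $1,370.04 × 4 = $5,480.16/yr
Homeowner's insurance: $847.68/yr
Yearly total = $2,543.88 + $1,470.48 + $5,480.16 + $847.68 = $10,342.20
Monthly escrow = $10,342.20 / 12 = $861.85
Monthly shortage recovery: $1,281.36 ÷ 24 = $53.39
New monthly escrow = $861.85 + $53.39 = $915.24

$915.24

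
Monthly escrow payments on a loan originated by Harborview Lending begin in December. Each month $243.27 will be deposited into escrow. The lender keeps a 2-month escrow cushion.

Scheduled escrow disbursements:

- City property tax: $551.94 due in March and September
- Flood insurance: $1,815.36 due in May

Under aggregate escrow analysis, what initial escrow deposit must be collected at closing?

$1,394.22

Cushion = 2 × $243.27 = $486.54
Trial balance (start $0, +$243.27 each month, − disbursements):
  Dec: +$243.27 → $243.27
  Jan: +$243.27 → $486.54
  Feb: +$243.27 → $729.81
  Mar: +$243.27 − $551.94 → $421.14
  Apr: +$243.27 → $664.41
  May: +$243.27 − $1,815.36 → -$907.68
  Jun: +$243.27 → -$664.41
  Jul: +$243.27 → -$421.14
  Aug: +$243.27 → -$177.87
  Sep: +$243.27 − $551.94 → -$486.54
  Oct: +$243.27 → -$243.27
  Nov: +$243.27 → $0.00
Lowest trial balance = -$907.68 (May)
Initial deposit = cushion − low point = $486.54 − (-$907.68) = $1,394.22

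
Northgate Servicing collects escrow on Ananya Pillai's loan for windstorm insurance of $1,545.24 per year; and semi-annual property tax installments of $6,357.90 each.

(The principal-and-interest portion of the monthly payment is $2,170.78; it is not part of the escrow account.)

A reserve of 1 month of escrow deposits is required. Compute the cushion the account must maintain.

$1,188.42

Windstorm insurance: $1,545.24 per year
Property tax: $6,357.90 × 2 = $12,715.80 per year
Total annual escrow = $14,261.04
Monthly = $14,261.04 / 12 = $1,188.42
Required cushion = 1 × $1,188.42 = $1,188.42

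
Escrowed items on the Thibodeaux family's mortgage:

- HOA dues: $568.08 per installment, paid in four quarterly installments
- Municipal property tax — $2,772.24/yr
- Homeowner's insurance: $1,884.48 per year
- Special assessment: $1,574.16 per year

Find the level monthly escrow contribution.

$708.60

HOA dues — $568.08 × 4 = $2,272.32/yr
Municipal property tax — $2,772.24/yr
Homeowner's insurance — $1,884.48/yr
Special assessment — $1,574.16/yr
Yearly total = $2,272.32 + $2,772.24 + $1,884.48 + $1,574.16 = $8,503.20
Per month = $8,503.20 / 12 = $708.60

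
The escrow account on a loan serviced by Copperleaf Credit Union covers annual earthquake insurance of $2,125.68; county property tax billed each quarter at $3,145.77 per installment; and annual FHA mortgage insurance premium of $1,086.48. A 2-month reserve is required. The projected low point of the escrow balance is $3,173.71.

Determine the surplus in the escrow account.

Earthquake insurance — $2,125.68 per year
County property tax — $3,145.77 × 4 = $12,583.08 per year
FHA mortgage insurance premium — $1,086.48 per year
Total per year = $2,125.68 + $12,583.08 + $1,086.48 = $15,795.24
Per month = $15,795.24 / 12 = $1,316.27
Cushion = 2 × $1,316.27 = $2,632.54
Surplus = $3,173.71 − $2,632.54 = $541.17

$541.17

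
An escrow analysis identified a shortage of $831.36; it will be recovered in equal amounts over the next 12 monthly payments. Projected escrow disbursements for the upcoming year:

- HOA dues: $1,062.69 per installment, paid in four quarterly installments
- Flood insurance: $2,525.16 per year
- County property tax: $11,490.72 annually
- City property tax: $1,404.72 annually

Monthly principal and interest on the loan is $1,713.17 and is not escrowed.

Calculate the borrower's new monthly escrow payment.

$1,708.56

HOA dues: $1,062.69 × 4 = $4,250.76/yr
Flood insurance: $2,525.16/yr
County property tax: $11,490.72/yr
City property tax: $1,404.72/yr
Total per year = $19,671.36
Monthly escrow = $19,671.36 / 12 = $1,639.28
Monthly shortage recovery: $831.36 ÷ 12 = $69.28
Adjusted monthly = $1,639.28 + $69.28 = $1,708.56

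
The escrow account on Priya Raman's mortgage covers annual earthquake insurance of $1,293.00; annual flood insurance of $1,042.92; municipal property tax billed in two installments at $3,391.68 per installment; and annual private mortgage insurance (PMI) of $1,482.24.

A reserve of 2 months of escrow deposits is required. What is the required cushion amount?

Earthquake insurance = $1,293.00 per year
Flood insurance = $1,042.92 per year
Municipal property tax = $3,391.68 × 2 = $6,783.36 per year
Private mortgage insurance (PMI) = $1,482.24 per year
Yearly total = $1,293.00 + $1,042.92 + $6,783.36 + $1,482.24 = $10,601.52
Monthly = $10,601.52 / 12 = $883.46
Cushion = 2 × $883.46 = $1,766.92

$1,766.92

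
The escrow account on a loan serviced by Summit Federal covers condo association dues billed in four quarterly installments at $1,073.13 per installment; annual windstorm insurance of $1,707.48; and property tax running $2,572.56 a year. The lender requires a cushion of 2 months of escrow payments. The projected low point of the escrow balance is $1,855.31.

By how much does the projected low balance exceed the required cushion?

$426.55

Condo association dues — $1,073.13 × 4 = $4,292.52/yr
Windstorm insurance — $1,707.48/yr
Property tax — $2,572.56/yr
Annual escrow total = $4,292.52 + $1,707.48 + $2,572.56 = $8,572.56
Base monthly escrow = $8,572.56 ÷ 12 = $714.38
Required cushion = 2 × $714.38 = $1,428.76
Surplus = $1,855.31 − $1,428.76 = $426.55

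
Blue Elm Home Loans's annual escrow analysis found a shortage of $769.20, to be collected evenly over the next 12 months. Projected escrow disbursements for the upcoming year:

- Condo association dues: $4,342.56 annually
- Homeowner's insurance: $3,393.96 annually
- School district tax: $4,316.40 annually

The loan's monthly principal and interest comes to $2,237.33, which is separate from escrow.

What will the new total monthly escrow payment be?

Condo association dues — $4,342.56/yr
Homeowner's insurance — $3,393.96/yr
School district tax — $4,316.40/yr
Combined annual = $12,052.92
Per month = $12,052.92 / 12 = $1,004.41
Shortage spread = $769.20 / 12 = $64.10/mo
Adjusted monthly = $1,004.41 + $64.10 = $1,068.51

$1,068.51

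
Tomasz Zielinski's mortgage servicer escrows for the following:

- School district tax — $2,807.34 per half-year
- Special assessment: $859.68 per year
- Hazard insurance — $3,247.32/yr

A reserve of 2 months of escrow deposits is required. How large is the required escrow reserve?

$1,620.28

School district tax = $2,807.34 × 2 = $5,614.68/yr
Special assessment = $859.68/yr
Hazard insurance = $3,247.32/yr
Yearly total = $5,614.68 + $859.68 + $3,247.32 = $9,721.68
Monthly = $9,721.68 / 12 = $810.14
Cushion = 2 × $810.14 = $1,620.28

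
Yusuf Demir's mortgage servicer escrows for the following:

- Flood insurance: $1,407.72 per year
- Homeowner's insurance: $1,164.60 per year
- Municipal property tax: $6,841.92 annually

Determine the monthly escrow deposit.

Flood insurance — $1,407.72 per year
Homeowner's insurance — $1,164.60 per year
Municipal property tax — $6,841.92 per year
Total per year = $1,407.72 + $1,164.60 + $6,841.92 = $9,414.24
Per month = $9,414.24 ÷ 12 = $784.52

$784.52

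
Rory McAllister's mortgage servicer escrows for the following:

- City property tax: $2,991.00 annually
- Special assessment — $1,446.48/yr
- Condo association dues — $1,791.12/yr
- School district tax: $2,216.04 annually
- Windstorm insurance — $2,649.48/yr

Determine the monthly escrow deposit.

$924.51

City property tax: $2,991.00 per year
Special assessment: $1,446.48 per year
Condo association dues: $1,791.12 per year
School district tax: $2,216.04 per year
Windstorm insurance: $2,649.48 per year
Annual escrow total = $11,094.12
Per month = $11,094.12 / 12 = $924.51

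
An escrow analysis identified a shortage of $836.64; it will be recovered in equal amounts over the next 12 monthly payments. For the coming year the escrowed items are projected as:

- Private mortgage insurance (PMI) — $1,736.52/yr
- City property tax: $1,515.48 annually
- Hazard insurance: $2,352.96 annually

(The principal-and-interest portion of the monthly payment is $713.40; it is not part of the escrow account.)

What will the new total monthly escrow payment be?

Private mortgage insurance (PMI) — $1,736.52/yr
City property tax — $1,515.48/yr
Hazard insurance — $2,352.96/yr
Total per year = $5,604.96
Monthly escrow = $5,604.96 ÷ 12 = $467.08
Monthly shortage recovery: $836.64 / 12 = $69.72
Adjusted monthly = $467.08 + $69.72 = $536.80

$536.80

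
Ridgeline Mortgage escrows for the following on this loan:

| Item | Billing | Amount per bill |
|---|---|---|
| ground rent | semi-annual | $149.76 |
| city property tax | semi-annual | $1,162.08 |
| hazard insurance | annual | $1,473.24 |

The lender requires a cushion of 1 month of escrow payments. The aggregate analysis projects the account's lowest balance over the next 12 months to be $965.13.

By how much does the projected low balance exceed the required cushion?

Ground rent — $149.76 × 2 = $299.52/yr
City property tax — $1,162.08 × 2 = $2,324.16/yr
Hazard insurance — $1,473.24/yr
Total per year = $4,096.92
Per month = $4,096.92 ÷ 12 = $341.41
Cushion = 1 × $341.41 = $341.41
Surplus = $965.13 − $341.41 = $623.72

$623.72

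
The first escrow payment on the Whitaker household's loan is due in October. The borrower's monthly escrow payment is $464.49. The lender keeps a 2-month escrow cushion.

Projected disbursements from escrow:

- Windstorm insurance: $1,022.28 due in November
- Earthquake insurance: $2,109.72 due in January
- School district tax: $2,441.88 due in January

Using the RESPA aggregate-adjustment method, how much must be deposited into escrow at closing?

$4,644.90

Cushion = 2 × $464.49 = $928.98
Trial balance (start $0, +$464.49 each month, − disbursements):
  Oct: +$464.49 → $464.49
  Nov: +$464.49 − $1,022.28 → -$93.30
  Dec: +$464.49 → $371.19
  Jan: +$464.49 − $4,551.60 → -$3,715.92
  Feb: +$464.49 → -$3,251.43
  Mar: +$464.49 → -$2,786.94
  Apr: +$464.49 → -$2,322.45
  May: +$464.49 → -$1,857.96
  Jun: +$464.49 → -$1,393.47
  Jul: +$464.49 → -$928.98
  Aug: +$464.49 → -$464.49
  Sep: +$464.49 → $0.00
Lowest trial balance = -$3,715.92 (Jan)
Initial deposit = cushion − low point = $928.98 − (-$3,715.92) = $4,644.90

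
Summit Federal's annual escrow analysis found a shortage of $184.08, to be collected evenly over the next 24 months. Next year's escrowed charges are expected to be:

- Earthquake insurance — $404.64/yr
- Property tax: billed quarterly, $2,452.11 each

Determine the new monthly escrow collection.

$858.76

Earthquake insurance — $404.64/yr
Property tax — $2,452.11 × 4 = $9,808.44/yr
Total per year = $10,213.08
Per month = $10,213.08 / 12 = $851.09
Monthly shortage recovery: $184.08 / 24 = $7.67
New monthly escrow = $851.09 + $7.67 = $858.76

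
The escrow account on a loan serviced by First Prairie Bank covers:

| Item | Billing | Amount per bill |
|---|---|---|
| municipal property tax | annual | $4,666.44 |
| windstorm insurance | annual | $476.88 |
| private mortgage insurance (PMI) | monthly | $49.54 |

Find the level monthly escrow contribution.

$478.15

Municipal property tax = $4,666.44 per year
Windstorm insurance = $476.88 per year
Private mortgage insurance (PMI) = $49.54 × 12 = $594.48 per year
Total per year = $4,666.44 + $476.88 + $594.48 = $5,737.80
Base monthly escrow = $5,737.80 ÷ 12 = $478.15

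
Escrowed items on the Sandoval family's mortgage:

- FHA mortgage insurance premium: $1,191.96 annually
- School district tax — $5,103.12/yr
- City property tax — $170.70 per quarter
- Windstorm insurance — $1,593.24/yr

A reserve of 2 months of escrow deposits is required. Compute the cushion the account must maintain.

$1,428.52

FHA mortgage insurance premium: $1,191.96
School district tax: $5,103.12
City property tax: $170.70 × 4 = $682.80
Windstorm insurance: $1,593.24
Yearly total = $1,191.96 + $5,103.12 + $682.80 + $1,593.24 = $8,571.12
Per month = $8,571.12 ÷ 12 = $714.26
Required cushion = 2 × $714.26 = $1,428.52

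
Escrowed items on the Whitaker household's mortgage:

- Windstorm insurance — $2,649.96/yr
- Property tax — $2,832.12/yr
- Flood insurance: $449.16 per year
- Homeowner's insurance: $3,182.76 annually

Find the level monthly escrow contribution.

Windstorm insurance = $2,649.96 annually
Property tax = $2,832.12 annually
Flood insurance = $449.16 annually
Homeowner's insurance = $3,182.76 annually
Annual escrow total = $2,649.96 + $2,832.12 + $449.16 + $3,182.76 = $9,114.00
Base monthly escrow = $9,114.00 ÷ 12 = $759.50

$759.50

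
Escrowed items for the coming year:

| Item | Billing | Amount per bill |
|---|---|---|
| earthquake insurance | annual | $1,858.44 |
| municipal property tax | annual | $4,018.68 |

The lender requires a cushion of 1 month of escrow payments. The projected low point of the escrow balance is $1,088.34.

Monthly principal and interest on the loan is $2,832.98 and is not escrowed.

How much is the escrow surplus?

Earthquake insurance: $1,858.44
Municipal property tax: $4,018.68
Combined annual = $1,858.44 + $4,018.68 = $5,877.12
Base monthly escrow = $5,877.12 / 12 = $489.76
Required reserve = 1 × $489.76 = $489.76
Excess over cushion: $1,088.34 − $489.76 = $598.58

$598.58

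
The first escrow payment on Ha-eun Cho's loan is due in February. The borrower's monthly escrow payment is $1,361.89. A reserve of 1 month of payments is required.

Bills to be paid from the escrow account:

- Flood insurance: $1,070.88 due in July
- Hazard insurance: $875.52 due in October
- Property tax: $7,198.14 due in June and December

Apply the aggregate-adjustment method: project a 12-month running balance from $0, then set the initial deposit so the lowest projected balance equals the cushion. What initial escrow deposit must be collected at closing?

Cushion = 1 × $1,361.89 = $1,361.89
Trial balance (start $0, +$1,361.89 each month, − disbursements):
  Feb: +$1,361.89 → $1,361.89
  Mar: +$1,361.89 → $2,723.78
  Apr: +$1,361.89 → $4,085.67
  May: +$1,361.89 → $5,447.56
  Jun: +$1,361.89 − $7,198.14 → -$388.69
  Jul: +$1,361.89 − $1,070.88 → -$97.68
  Aug: +$1,361.89 → $1,264.21
  Sep: +$1,361.89 → $2,626.10
  Oct: +$1,361.89 − $875.52 → $3,112.47
  Nov: +$1,361.89 → $4,474.36
  Dec: +$1,361.89 − $7,198.14 → -$1,361.89
  Jan: +$1,361.89 → $0.00
Lowest trial balance = -$1,361.89 (Dec)
Initial deposit = cushion − low point = $1,361.89 − (-$1,361.89) = $2,723.78

$2,723.78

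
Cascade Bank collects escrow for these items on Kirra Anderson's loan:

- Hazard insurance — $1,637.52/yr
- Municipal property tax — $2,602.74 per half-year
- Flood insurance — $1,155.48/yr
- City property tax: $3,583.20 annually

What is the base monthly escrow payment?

Hazard insurance: $1,637.52/yr
Municipal property tax: $2,602.74 × 2 = $5,205.48/yr
Flood insurance: $1,155.48/yr
City property tax: $3,583.20/yr
Combined annual = $11,581.68
Monthly = $11,581.68 / 12 = $965.14

$965.14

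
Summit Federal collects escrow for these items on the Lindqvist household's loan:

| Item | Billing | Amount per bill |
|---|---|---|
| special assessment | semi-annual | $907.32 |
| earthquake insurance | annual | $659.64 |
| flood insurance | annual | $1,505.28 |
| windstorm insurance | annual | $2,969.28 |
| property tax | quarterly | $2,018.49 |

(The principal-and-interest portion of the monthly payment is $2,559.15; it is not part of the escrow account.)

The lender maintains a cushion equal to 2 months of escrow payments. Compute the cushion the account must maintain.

$2,503.80

Special assessment = $907.32 × 2 = $1,814.64/yr
Earthquake insurance = $659.64/yr
Flood insurance = $1,505.28/yr
Windstorm insurance = $2,969.28/yr
Property tax = $2,018.49 × 4 = $8,073.96/yr
Total per year = $15,022.80
Monthly escrow = $15,022.80 / 12 = $1,251.90
Reserve = 2 × $1,251.90 = $2,503.80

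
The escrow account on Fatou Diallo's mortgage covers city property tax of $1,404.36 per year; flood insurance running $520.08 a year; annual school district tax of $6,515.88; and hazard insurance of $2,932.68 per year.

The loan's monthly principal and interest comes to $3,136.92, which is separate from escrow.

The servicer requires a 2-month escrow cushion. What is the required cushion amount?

City property tax = $1,404.36
Flood insurance = $520.08
School district tax = $6,515.88
Hazard insurance = $2,932.68
Combined annual = $1,404.36 + $520.08 + $6,515.88 + $2,932.68 = $11,373.00
Monthly escrow = $11,373.00 / 12 = $947.75
Cushion = 2 × $947.75 = $1,895.50

$1,895.50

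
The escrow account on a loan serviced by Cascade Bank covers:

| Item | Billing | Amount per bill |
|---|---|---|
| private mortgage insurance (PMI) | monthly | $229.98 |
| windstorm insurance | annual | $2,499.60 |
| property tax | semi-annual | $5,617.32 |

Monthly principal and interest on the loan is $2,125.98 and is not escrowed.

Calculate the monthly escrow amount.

$1,374.50

Private mortgage insurance (PMI) = $229.98 × 12 = $2,759.76 annually
Windstorm insurance = $2,499.60 annually
Property tax = $5,617.32 × 2 = $11,234.64 annually
Total per year = $16,494.00
Per month = $16,494.00 ÷ 12 = $1,374.50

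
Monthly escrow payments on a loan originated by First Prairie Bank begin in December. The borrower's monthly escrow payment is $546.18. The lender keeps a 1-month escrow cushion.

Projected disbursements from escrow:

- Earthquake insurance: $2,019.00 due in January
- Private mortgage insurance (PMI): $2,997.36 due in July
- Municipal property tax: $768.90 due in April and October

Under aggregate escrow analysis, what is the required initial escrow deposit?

Cushion = 1 × $546.18 = $546.18
Trial balance (start $0, +$546.18 each month, − disbursements):
  Dec: +$546.18 → $546.18
  Jan: +$546.18 − $2,019.00 → -$926.64
  Feb: +$546.18 → -$380.46
  Mar: +$546.18 → $165.72
  Apr: +$546.18 − $768.90 → -$57.00
  May: +$546.18 → $489.18
  Jun: +$546.18 → $1,035.36
  Jul: +$546.18 − $2,997.36 → -$1,415.82
  Aug: +$546.18 → -$869.64
  Sep: +$546.18 → -$323.46
  Oct: +$546.18 − $768.90 → -$546.18
  Nov: +$546.18 → $0.00
Lowest trial balance = -$1,415.82 (Jul)
Initial deposit = cushion − low point = $546.18 − (-$1,415.82) = $1,962.00

$1,962.00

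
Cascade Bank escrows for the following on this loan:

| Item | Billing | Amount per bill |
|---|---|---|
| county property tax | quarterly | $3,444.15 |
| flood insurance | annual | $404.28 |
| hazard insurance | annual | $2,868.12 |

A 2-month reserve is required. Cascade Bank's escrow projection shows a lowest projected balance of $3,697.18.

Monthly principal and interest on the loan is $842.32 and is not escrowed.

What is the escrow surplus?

$855.68

County property tax = $3,444.15 × 4 = $13,776.60/yr
Flood insurance = $404.28/yr
Hazard insurance = $2,868.12/yr
Yearly total = $13,776.60 + $404.28 + $2,868.12 = $17,049.00
Per month = $17,049.00 ÷ 12 = $1,420.75
Required cushion = 2 × $1,420.75 = $2,841.50
Surplus = $3,697.18 − $2,841.50 = $855.68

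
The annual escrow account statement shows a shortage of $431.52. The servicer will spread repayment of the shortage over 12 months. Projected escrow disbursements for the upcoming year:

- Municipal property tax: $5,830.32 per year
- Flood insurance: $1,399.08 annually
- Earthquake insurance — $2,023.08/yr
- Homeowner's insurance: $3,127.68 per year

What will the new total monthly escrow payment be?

Municipal property tax — $5,830.32/yr
Flood insurance — $1,399.08/yr
Earthquake insurance — $2,023.08/yr
Homeowner's insurance — $3,127.68/yr
Total per year = $12,380.16
Monthly = $12,380.16 / 12 = $1,031.68
Shortage per month = $431.52 ÷ 12 = $35.96
New monthly escrow = $1,031.68 + $35.96 = $1,067.64

$1,067.64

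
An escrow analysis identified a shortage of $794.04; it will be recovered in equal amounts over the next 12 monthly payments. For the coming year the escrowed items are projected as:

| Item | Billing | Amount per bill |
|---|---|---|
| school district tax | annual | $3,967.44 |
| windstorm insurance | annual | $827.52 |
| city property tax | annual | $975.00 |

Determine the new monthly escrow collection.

School district tax = $3,967.44 annually
Windstorm insurance = $827.52 annually
City property tax = $975.00 annually
Total per year = $5,769.96
Base monthly escrow = $5,769.96 / 12 = $480.83
Shortage spread = $794.04 ÷ 12 = $66.17/mo
Adjusted monthly = $480.83 + $66.17 = $547.00

$547.00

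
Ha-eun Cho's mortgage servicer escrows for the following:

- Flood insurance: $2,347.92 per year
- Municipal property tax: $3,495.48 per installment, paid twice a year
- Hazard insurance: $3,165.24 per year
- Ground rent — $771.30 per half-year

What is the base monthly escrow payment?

$1,170.56

Flood insurance — $2,347.92/yr
Municipal property tax — $3,495.48 × 2 = $6,990.96/yr
Hazard insurance — $3,165.24/yr
Ground rent — $771.30 × 2 = $1,542.60/yr
Yearly total = $2,347.92 + $6,990.96 + $3,165.24 + $1,542.60 = $14,046.72
Monthly escrow = $14,046.72 ÷ 12 = $1,170.56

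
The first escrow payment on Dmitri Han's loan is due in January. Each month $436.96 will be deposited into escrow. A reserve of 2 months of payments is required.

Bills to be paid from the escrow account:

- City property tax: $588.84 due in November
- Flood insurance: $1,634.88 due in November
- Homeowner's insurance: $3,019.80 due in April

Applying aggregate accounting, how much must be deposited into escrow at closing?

$2,145.88

Cushion = 2 × $436.96 = $873.92
Trial balance (start $0, +$436.96 each month, − disbursements):
  Jan: +$436.96 → $436.96
  Feb: +$436.96 → $873.92
  Mar: +$436.96 → $1,310.88
  Apr: +$436.96 − $3,019.80 → -$1,271.96
  May: +$436.96 → -$835.00
  Jun: +$436.96 → -$398.04
  Jul: +$436.96 → $38.92
  Aug: +$436.96 → $475.88
  Sep: +$436.96 → $912.84
  Oct: +$436.96 → $1,349.80
  Nov: +$436.96 − $2,223.72 → -$436.96
  Dec: +$436.96 → $0.00
Lowest trial balance = -$1,271.96 (Apr)
Initial deposit = cushion − low point = $873.92 − (-$1,271.96) = $2,145.88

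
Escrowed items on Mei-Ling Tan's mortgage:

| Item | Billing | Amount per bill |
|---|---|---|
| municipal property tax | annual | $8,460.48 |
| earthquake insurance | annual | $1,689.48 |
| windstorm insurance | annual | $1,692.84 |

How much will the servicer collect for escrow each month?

$986.90

Municipal property tax: $8,460.48
Earthquake insurance: $1,689.48
Windstorm insurance: $1,692.84
Total per year = $11,842.80
Monthly escrow = $11,842.80 ÷ 12 = $986.90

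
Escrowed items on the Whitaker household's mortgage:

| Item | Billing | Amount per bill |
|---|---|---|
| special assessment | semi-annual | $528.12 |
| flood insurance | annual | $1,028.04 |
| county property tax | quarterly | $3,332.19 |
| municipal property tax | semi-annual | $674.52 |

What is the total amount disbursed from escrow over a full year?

$16,762.08

Special assessment = $528.12 × 2 = $1,056.24 annually
Flood insurance = $1,028.04 annually
County property tax = $3,332.19 × 4 = $13,328.76 annually
Municipal property tax = $674.52 × 2 = $1,349.04 annually
Yearly total = $16,762.08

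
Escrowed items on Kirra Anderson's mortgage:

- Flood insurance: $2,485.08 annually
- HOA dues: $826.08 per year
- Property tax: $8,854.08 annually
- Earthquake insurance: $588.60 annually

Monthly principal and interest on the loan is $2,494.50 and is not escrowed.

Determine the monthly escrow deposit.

Flood insurance: $2,485.08 annually
HOA dues: $826.08 annually
Property tax: $8,854.08 annually
Earthquake insurance: $588.60 annually
Total annual escrow = $12,753.84
Monthly = $12,753.84 ÷ 12 = $1,062.82

$1,062.82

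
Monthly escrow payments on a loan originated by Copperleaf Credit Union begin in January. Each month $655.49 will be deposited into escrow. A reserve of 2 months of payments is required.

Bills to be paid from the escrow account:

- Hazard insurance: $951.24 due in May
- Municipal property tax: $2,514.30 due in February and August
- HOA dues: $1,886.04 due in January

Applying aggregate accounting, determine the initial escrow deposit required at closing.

$4,400.34

Cushion = 2 × $655.49 = $1,310.98
Trial balance (start $0, +$655.49 each month, − disbursements):
  Jan: +$655.49 − $1,886.04 → -$1,230.55
  Feb: +$655.49 − $2,514.30 → -$3,089.36
  Mar: +$655.49 → -$2,433.87
  Apr: +$655.49 → -$1,778.38
  May: +$655.49 − $951.24 → -$2,074.13
  Jun: +$655.49 → -$1,418.64
  Jul: +$655.49 → -$763.15
  Aug: +$655.49 − $2,514.30 → -$2,621.96
  Sep: +$655.49 → -$1,966.47
  Oct: +$655.49 → -$1,310.98
  Nov: +$655.49 → -$655.49
  Dec: +$655.49 → $0.00
Lowest trial balance = -$3,089.36 (Feb)
Initial deposit = cushion − low point = $1,310.98 − (-$3,089.36) = $4,400.34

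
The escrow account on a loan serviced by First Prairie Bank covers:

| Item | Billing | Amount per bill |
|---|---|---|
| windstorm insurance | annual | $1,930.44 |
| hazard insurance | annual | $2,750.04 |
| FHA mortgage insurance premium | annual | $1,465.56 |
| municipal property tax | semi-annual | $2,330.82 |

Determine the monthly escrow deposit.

Windstorm insurance — $1,930.44 annually
Hazard insurance — $2,750.04 annually
FHA mortgage insurance premium — $1,465.56 annually
Municipal property tax — $2,330.82 × 2 = $4,661.64 annually
Yearly total = $1,930.44 + $2,750.04 + $1,465.56 + $4,661.64 = $10,807.68
Per month = $10,807.68 ÷ 12 = $900.64

$900.64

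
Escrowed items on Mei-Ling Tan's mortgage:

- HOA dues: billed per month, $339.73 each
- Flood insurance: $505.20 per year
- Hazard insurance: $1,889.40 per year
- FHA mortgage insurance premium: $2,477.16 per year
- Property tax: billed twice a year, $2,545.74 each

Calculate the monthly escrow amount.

$1,170.00

HOA dues — $339.73 × 12 = $4,076.76 annually
Flood insurance — $505.20 annually
Hazard insurance — $1,889.40 annually
FHA mortgage insurance premium — $2,477.16 annually
Property tax — $2,545.74 × 2 = $5,091.48 annually
Total per year = $4,076.76 + $505.20 + $1,889.40 + $2,477.16 + $5,091.48 = $14,040.00
Monthly = $14,040.00 / 12 = $1,170.00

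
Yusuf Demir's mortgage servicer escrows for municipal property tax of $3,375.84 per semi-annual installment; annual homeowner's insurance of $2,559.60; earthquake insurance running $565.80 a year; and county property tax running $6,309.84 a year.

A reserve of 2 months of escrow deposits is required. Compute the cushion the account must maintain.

$2,697.82

Municipal property tax = $3,375.84 × 2 = $6,751.68/yr
Homeowner's insurance = $2,559.60/yr
Earthquake insurance = $565.80/yr
County property tax = $6,309.84/yr
Yearly total = $6,751.68 + $2,559.60 + $565.80 + $6,309.84 = $16,186.92
Base monthly escrow = $16,186.92 ÷ 12 = $1,348.91
Cushion = 2 × $1,348.91 = $2,697.82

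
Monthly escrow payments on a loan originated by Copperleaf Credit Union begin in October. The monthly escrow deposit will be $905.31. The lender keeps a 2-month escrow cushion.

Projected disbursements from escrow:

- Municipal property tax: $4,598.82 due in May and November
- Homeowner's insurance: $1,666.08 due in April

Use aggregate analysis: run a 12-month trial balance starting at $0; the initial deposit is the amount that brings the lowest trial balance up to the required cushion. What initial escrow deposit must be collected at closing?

Cushion = 2 × $905.31 = $1,810.62
Trial balance (start $0, +$905.31 each month, − disbursements):
  Oct: +$905.31 → $905.31
  Nov: +$905.31 − $4,598.82 → -$2,788.20
  Dec: +$905.31 → -$1,882.89
  Jan: +$905.31 → -$977.58
  Feb: +$905.31 → -$72.27
  Mar: +$905.31 → $833.04
  Apr: +$905.31 − $1,666.08 → $72.27
  May: +$905.31 − $4,598.82 → -$3,621.24
  Jun: +$905.31 → -$2,715.93
  Jul: +$905.31 → -$1,810.62
  Aug: +$905.31 → -$905.31
  Sep: +$905.31 → $0.00
Lowest trial balance = -$3,621.24 (May)
Initial deposit = cushion − low point = $1,810.62 − (-$3,621.24) = $5,431.86

$5,431.86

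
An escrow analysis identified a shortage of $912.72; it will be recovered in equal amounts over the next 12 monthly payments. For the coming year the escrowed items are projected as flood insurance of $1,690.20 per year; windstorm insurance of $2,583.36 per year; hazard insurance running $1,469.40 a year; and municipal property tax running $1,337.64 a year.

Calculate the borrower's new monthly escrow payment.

Flood insurance: $1,690.20/yr
Windstorm insurance: $2,583.36/yr
Hazard insurance: $1,469.40/yr
Municipal property tax: $1,337.64/yr
Total annual escrow = $7,080.60
Base monthly escrow = $7,080.60 ÷ 12 = $590.05
Monthly shortage recovery: $912.72 / 12 = $76.06
Adjusted monthly = $590.05 + $76.06 = $666.11

$666.11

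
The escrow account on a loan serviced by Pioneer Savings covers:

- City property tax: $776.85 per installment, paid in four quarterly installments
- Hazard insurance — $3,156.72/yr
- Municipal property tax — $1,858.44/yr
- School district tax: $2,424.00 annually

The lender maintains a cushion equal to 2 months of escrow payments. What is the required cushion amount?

City property tax: $776.85 × 4 = $3,107.40 annually
Hazard insurance: $3,156.72 annually
Municipal property tax: $1,858.44 annually
School district tax: $2,424.00 annually
Yearly total = $3,107.40 + $3,156.72 + $1,858.44 + $2,424.00 = $10,546.56
Monthly = $10,546.56 / 12 = $878.88
Reserve = 2 × $878.88 = $1,757.76

$1,757.76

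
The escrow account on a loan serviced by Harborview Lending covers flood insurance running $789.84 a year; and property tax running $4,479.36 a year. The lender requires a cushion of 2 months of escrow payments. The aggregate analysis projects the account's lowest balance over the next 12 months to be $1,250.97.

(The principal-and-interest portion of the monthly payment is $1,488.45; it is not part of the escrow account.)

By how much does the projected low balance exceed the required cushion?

Flood insurance = $789.84 annually
Property tax = $4,479.36 annually
Total annual escrow = $789.84 + $4,479.36 = $5,269.20
Per month = $5,269.20 ÷ 12 = $439.10
Required cushion = 2 × $439.10 = $878.20
Surplus = $1,250.97 − $878.20 = $372.77

$372.77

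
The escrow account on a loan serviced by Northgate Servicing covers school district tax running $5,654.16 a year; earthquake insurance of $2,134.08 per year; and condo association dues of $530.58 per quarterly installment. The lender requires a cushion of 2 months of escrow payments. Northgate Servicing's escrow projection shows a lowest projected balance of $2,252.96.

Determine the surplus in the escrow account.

$601.20

School district tax: $5,654.16/yr
Earthquake insurance: $2,134.08/yr
Condo association dues: $530.58 × 4 = $2,122.32/yr
Yearly total = $9,910.56
Monthly = $9,910.56 / 12 = $825.88
Required reserve = 2 × $825.88 = $1,651.76
Surplus = $2,252.96 − $1,651.76 = $601.20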